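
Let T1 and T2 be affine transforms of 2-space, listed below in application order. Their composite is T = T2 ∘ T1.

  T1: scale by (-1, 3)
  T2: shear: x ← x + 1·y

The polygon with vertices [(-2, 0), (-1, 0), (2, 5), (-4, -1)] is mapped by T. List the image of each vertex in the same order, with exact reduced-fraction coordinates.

T1 scale by (-1, 3): (-2, 0) → (2, 0); (-1, 0) → (1, 0); (2, 5) → (-2, 15); (-4, -1) → (4, -3)
T2 shear: x ← x + 1·y: (2, 0) → (2, 0); (1, 0) → (1, 0); (-2, 15) → (13, 15); (4, -3) → (1, -3)

image vertices: (2, 0), (1, 0), (13, 15), (1, -3)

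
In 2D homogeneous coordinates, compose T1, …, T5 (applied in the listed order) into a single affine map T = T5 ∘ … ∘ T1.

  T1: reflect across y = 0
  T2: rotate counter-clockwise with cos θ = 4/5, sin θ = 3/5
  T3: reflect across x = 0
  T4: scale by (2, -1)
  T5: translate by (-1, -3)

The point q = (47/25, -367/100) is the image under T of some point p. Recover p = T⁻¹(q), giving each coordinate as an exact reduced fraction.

T1 = [1 0 0; 0 -1 0; 0 0 1]
T2·T1 = [4/5 3/5 0; 3/5 -4/5 0; 0 0 1]
T3·…·T1 = [-4/5 -3/5 0; 3/5 -4/5 0; 0 0 1]
T4·…·T1 = [-8/5 -6/5 0; -3/5 4/5 0; 0 0 1]
T5·…·T1 = [-8/5 -6/5 -1; -3/5 4/5 -3; 0 0 1]
det M = -2; M⁻¹ = [-2/5 -3/5 -11/5; -3/10 4/5 21/10; 0 0 1]
M⁻¹ · (47/25, -367/100)ᵀ = (-3/4, -7/5)ᵀ

p = (-3/4, -7/5)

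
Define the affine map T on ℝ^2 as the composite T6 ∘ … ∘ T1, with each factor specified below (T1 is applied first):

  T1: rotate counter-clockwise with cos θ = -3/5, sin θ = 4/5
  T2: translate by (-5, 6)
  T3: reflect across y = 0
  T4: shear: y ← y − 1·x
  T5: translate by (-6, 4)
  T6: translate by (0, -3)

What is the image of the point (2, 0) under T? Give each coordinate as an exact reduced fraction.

T(p) = (-61/5, -2/5)

T1 rotate counter-clockwise with cos θ = -3/5, sin θ = 4/5: (2, 0) → (-6/5, 8/5)
T2 translate by (-5, 6): (-6/5, 8/5) → (-31/5, 38/5)
T3 reflect across y = 0: (-31/5, 38/5) → (-31/5, -38/5)
T4 shear: y ← y − 1·x: (-31/5, -38/5) → (-31/5, -7/5)
T5 translate by (-6, 4): (-31/5, -7/5) → (-61/5, 13/5)
T6 translate by (0, -3): (-61/5, 13/5) → (-61/5, -2/5)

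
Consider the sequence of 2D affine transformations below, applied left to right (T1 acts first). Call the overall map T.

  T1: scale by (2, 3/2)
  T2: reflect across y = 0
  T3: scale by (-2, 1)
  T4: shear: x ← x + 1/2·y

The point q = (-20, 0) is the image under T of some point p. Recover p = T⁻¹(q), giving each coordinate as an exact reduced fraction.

p = (5, 0)

T1 = [2 0 0; 0 3/2 0; 0 0 1]
T2·T1 = [2 0 0; 0 -3/2 0; 0 0 1]
T3·…·T1 = [-4 0 0; 0 -3/2 0; 0 0 1]
T4·…·T1 = [-4 -3/4 0; 0 -3/2 0; 0 0 1]
det M = 6; M⁻¹ = [-1/4 1/8 0; 0 -2/3 0; 0 0 1]
M⁻¹ · (-20, 0)ᵀ = (5, 0)ᵀ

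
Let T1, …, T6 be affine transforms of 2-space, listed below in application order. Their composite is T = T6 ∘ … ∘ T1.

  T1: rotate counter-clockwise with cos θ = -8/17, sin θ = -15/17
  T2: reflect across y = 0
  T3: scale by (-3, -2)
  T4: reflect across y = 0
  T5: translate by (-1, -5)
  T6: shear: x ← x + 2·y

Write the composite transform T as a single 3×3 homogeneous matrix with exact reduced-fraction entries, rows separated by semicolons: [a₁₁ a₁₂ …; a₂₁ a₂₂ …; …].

T1 = [-8/17 15/17 0; -15/17 -8/17 0; 0 0 1]
T2·T1 = [-8/17 15/17 0; 15/17 8/17 0; 0 0 1]
T3·…·T1 = [24/17 -45/17 0; -30/17 -16/17 0; 0 0 1]
T4·…·T1 = [24/17 -45/17 0; 30/17 16/17 0; 0 0 1]
T5·…·T1 = [24/17 -45/17 -1; 30/17 16/17 -5; 0 0 1]
T6·…·T1 = [84/17 -13/17 -11; 30/17 16/17 -5; 0 0 1]

T = [84/17 -13/17 -11; 30/17 16/17 -5; 0 0 1]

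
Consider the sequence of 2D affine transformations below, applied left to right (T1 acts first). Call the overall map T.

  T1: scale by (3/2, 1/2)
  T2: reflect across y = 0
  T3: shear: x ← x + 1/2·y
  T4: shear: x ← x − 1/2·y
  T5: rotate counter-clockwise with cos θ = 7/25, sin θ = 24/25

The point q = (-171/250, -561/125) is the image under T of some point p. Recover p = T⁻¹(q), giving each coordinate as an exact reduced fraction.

p = (-3, 6/5)

T1 = [3/2 0 0; 0 1/2 0; 0 0 1]
T2·T1 = [3/2 0 0; 0 -1/2 0; 0 0 1]
T3·…·T1 = [3/2 -1/4 0; 0 -1/2 0; 0 0 1]
T4·…·T1 = [3/2 0 0; 0 -1/2 0; 0 0 1]
T5·…·T1 = [21/50 12/25 0; 36/25 -7/50 0; 0 0 1]
det M = -3/4; M⁻¹ = [14/75 16/25 0; 48/25 -14/25 0; 0 0 1]
M⁻¹ · (-171/250, -561/125)ᵀ = (-3, 6/5)ᵀ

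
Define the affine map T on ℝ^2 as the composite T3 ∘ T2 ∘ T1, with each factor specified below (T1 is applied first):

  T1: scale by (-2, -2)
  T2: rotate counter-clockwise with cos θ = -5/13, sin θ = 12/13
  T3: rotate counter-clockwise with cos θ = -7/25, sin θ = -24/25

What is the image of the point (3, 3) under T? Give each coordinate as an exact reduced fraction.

T1 scale by (-2, -2): (3, 3) → (-6, -6)
T2 rotate counter-clockwise with cos θ = -5/13, sin θ = 12/13: (-6, -6) → (102/13, -42/13)
T3 rotate counter-clockwise with cos θ = -7/25, sin θ = -24/25: (102/13, -42/13) → (-1722/325, -2154/325)

T(p) = (-1722/325, -2154/325)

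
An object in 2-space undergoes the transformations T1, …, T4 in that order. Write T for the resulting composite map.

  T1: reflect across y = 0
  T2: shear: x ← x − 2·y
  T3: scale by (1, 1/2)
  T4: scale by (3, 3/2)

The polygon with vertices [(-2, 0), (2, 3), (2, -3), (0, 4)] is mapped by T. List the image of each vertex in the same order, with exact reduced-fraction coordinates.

T1 reflect across y = 0: (-2, 0) → (-2, 0); (2, 3) → (2, -3); (2, -3) → (2, 3); (0, 4) → (0, -4)
T2 shear: x ← x − 2·y: (-2, 0) → (-2, 0); (2, -3) → (8, -3); (2, 3) → (-4, 3); (0, -4) → (8, -4)
T3 scale by (1, 1/2): (-2, 0) → (-2, 0); (8, -3) → (8, -3/2); (-4, 3) → (-4, 3/2); (8, -4) → (8, -2)
T4 scale by (3, 3/2): (-2, 0) → (-6, 0); (8, -3/2) → (24, -9/4); (-4, 3/2) → (-12, 9/4); (8, -2) → (24, -3)

image vertices: (-6, 0), (24, -9/4), (-12, 9/4), (24, -3)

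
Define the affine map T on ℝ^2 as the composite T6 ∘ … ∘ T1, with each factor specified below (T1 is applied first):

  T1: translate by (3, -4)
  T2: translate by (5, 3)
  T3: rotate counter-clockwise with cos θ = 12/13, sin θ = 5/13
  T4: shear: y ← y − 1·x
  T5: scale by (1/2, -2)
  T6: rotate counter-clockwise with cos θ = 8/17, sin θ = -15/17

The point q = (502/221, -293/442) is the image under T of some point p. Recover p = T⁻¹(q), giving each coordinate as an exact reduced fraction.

T1 = [1 0 3; 0 1 -4; 0 0 1]
T2·T1 = [1 0 8; 0 1 -1; 0 0 1]
T3·…·T1 = [12/13 -5/13 101/13; 5/13 12/13 28/13; 0 0 1]
T4·…·T1 = [12/13 -5/13 101/13; -7/13 17/13 -73/13; 0 0 1]
T5·…·T1 = [6/13 -5/26 101/26; 14/13 -34/13 146/13; 0 0 1]
T6·…·T1 = [258/221 -530/221 2594/221; 22/221 -469/442 821/442; 0 0 1]
det M = -1; M⁻¹ = [469/442 -530/221 -8; 22/221 -258/221 1; 0 0 1]
M⁻¹ · (502/221, -293/442)ᵀ = (-4, 2)ᵀ

p = (-4, 2)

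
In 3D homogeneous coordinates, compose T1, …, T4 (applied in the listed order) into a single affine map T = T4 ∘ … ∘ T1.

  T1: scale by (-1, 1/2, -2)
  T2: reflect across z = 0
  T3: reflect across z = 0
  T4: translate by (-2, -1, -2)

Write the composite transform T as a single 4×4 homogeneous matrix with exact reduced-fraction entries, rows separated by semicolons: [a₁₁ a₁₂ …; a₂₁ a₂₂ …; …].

T = [-1 0 0 -2; 0 1/2 0 -1; 0 0 -2 -2; 0 0 0 1]

T1 = [-1 0 0 0; 0 1/2 0 0; 0 0 -2 0; 0 0 0 1]
T2·T1 = [-1 0 0 0; 0 1/2 0 0; 0 0 2 0; 0 0 0 1]
T3·…·T1 = [-1 0 0 0; 0 1/2 0 0; 0 0 -2 0; 0 0 0 1]
T4·…·T1 = [-1 0 0 -2; 0 1/2 0 -1; 0 0 -2 -2; 0 0 0 1]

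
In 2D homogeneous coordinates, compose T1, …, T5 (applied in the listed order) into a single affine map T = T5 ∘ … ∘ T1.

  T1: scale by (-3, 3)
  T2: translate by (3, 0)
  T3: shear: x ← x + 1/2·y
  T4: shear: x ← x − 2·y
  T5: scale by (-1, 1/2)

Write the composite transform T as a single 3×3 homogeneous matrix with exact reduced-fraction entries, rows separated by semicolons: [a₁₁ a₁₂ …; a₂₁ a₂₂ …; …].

T = [3 9/2 -3; 0 3/2 0; 0 0 1]

T1 = [-3 0 0; 0 3 0; 0 0 1]
T2·T1 = [-3 0 3; 0 3 0; 0 0 1]
T3·…·T1 = [-3 3/2 3; 0 3 0; 0 0 1]
T4·…·T1 = [-3 -9/2 3; 0 3 0; 0 0 1]
T5·…·T1 = [3 9/2 -3; 0 3/2 0; 0 0 1]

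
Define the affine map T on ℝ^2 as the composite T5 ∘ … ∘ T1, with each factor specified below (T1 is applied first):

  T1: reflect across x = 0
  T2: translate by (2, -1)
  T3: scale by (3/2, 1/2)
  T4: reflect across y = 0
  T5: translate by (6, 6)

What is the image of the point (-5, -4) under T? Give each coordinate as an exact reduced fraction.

T1 reflect across x = 0: (-5, -4) → (5, -4)
T2 translate by (2, -1): (5, -4) → (7, -5)
T3 scale by (3/2, 1/2): (7, -5) → (21/2, -5/2)
T4 reflect across y = 0: (21/2, -5/2) → (21/2, 5/2)
T5 translate by (6, 6): (21/2, 5/2) → (33/2, 17/2)

T(p) = (33/2, 17/2)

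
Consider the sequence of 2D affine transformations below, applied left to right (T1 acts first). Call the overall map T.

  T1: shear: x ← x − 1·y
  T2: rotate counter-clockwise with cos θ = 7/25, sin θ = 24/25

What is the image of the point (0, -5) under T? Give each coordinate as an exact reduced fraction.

T(p) = (31/5, 17/5)

T1 shear: x ← x − 1·y: (0, -5) → (5, -5)
T2 rotate counter-clockwise with cos θ = 7/25, sin θ = 24/25: (5, -5) → (31/5, 17/5)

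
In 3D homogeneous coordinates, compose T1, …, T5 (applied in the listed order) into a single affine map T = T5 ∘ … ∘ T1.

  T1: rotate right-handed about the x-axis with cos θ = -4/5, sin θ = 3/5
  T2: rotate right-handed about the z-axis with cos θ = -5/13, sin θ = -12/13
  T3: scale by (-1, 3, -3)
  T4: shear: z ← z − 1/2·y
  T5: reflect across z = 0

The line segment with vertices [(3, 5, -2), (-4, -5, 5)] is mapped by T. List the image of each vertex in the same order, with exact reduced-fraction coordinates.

image vertices: (243/65, -66/13, 732/65), (-32/13, 129/13, -417/26)

T1 rotate right-handed about the x-axis with cos θ = -4/5, sin θ = 3/5: (3, 5, -2) → (3, -14/5, 23/5); (-4, -5, 5) → (-4, 1, -7)
T2 rotate right-handed about the z-axis with cos θ = -5/13, sin θ = -12/13: (3, -14/5, 23/5) → (-243/65, -22/13, 23/5); (-4, 1, -7) → (32/13, 43/13, -7)
T3 scale by (-1, 3, -3): (-243/65, -22/13, 23/5) → (243/65, -66/13, -69/5); (32/13, 43/13, -7) → (-32/13, 129/13, 21)
T4 shear: z ← z − 1/2·y: (243/65, -66/13, -69/5) → (243/65, -66/13, -732/65); (-32/13, 129/13, 21) → (-32/13, 129/13, 417/26)
T5 reflect across z = 0: (243/65, -66/13, -732/65) → (243/65, -66/13, 732/65); (-32/13, 129/13, 417/26) → (-32/13, 129/13, -417/26)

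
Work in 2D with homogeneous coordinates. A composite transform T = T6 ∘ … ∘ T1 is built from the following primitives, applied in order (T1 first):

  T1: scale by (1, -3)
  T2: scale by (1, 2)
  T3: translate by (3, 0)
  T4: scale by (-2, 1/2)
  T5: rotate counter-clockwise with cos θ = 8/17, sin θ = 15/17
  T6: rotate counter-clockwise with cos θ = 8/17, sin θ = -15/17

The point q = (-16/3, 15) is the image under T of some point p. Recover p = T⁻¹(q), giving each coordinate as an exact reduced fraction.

p = (-1/3, -5)

T1 = [1 0 0; 0 -3 0; 0 0 1]
T2·T1 = [1 0 0; 0 -6 0; 0 0 1]
T3·…·T1 = [1 0 3; 0 -6 0; 0 0 1]
T4·…·T1 = [-2 0 -6; 0 -3 0; 0 0 1]
T5·…·T1 = [-16/17 45/17 -48/17; -30/17 -24/17 -90/17; 0 0 1]
T6·…·T1 = [-2 0 -6; 0 -3 0; 0 0 1]
det M = 6; M⁻¹ = [-1/2 0 -3; 0 -1/3 0; 0 0 1]
M⁻¹ · (-16/3, 15)ᵀ = (-1/3, -5)ᵀ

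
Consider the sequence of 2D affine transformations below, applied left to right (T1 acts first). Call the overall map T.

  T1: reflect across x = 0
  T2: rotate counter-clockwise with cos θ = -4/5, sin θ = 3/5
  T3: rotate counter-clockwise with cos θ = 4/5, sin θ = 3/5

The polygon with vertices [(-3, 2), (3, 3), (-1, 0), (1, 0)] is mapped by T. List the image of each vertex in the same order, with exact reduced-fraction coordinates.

image vertices: (-3, -2), (3, -3), (-1, 0), (1, 0)

T1 reflect across x = 0: (-3, 2) → (3, 2); (3, 3) → (-3, 3); (-1, 0) → (1, 0); (1, 0) → (-1, 0)
T2 rotate counter-clockwise with cos θ = -4/5, sin θ = 3/5: (3, 2) → (-18/5, 1/5); (-3, 3) → (3/5, -21/5); (1, 0) → (-4/5, 3/5); (-1, 0) → (4/5, -3/5)
T3 rotate counter-clockwise with cos θ = 4/5, sin θ = 3/5: (-18/5, 1/5) → (-3, -2); (3/5, -21/5) → (3, -3); (-4/5, 3/5) → (-1, 0); (4/5, -3/5) → (1, 0)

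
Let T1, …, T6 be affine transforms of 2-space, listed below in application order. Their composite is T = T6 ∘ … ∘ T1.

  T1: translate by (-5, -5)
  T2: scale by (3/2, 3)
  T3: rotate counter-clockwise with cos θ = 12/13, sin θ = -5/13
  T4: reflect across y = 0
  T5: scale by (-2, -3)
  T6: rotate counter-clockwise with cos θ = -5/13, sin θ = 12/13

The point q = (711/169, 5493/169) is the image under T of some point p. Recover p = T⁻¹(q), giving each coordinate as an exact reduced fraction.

T1 = [1 0 -5; 0 1 -5; 0 0 1]
T2·T1 = [3/2 0 -15/2; 0 3 -15; 0 0 1]
T3·…·T1 = [18/13 15/13 -165/13; -15/26 36/13 -285/26; 0 0 1]
T4·…·T1 = [18/13 15/13 -165/13; 15/26 -36/13 285/26; 0 0 1]
T5·…·T1 = [-36/13 -30/13 330/13; -45/26 108/13 -855/26; 0 0 1]
T6·…·T1 = [450/169 -1146/169 3480/169; -639/338 -900/169 12195/338; 0 0 1]
det M = -27; M⁻¹ = [100/507 -382/1521 5; -71/1014 -50/507 5; 0 0 1]
M⁻¹ · (711/169, 5493/169)ᵀ = (-7/3, 3/2)ᵀ

p = (-7/3, 3/2)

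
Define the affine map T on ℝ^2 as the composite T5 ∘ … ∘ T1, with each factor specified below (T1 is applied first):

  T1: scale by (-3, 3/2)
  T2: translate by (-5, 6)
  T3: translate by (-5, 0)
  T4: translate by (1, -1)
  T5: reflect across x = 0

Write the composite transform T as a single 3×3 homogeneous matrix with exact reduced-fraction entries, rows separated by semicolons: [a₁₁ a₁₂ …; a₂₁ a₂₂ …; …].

T1 = [-3 0 0; 0 3/2 0; 0 0 1]
T2·T1 = [-3 0 -5; 0 3/2 6; 0 0 1]
T3·…·T1 = [-3 0 -10; 0 3/2 6; 0 0 1]
T4·…·T1 = [-3 0 -9; 0 3/2 5; 0 0 1]
T5·…·T1 = [3 0 9; 0 3/2 5; 0 0 1]

T = [3 0 9; 0 3/2 5; 0 0 1]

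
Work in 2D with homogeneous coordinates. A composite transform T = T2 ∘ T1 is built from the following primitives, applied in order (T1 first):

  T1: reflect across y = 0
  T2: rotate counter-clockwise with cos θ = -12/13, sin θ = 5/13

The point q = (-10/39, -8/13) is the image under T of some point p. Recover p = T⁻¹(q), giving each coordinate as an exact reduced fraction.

p = (0, -2/3)

T1 = [1 0 0; 0 -1 0; 0 0 1]
T2·T1 = [-12/13 5/13 0; 5/13 12/13 0; 0 0 1]
det M = -1; M⁻¹ = [-12/13 5/13 0; 5/13 12/13 0; 0 0 1]
M⁻¹ · (-10/39, -8/13)ᵀ = (0, -2/3)ᵀ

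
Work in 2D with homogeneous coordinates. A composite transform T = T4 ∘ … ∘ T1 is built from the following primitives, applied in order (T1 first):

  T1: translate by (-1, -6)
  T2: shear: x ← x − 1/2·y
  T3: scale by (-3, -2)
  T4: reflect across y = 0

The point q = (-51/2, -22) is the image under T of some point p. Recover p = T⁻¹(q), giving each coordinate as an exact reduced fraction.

p = (4, -5)

T1 = [1 0 -1; 0 1 -6; 0 0 1]
T2·T1 = [1 -1/2 2; 0 1 -6; 0 0 1]
T3·…·T1 = [-3 3/2 -6; 0 -2 12; 0 0 1]
T4·…·T1 = [-3 3/2 -6; 0 2 -12; 0 0 1]
det M = -6; M⁻¹ = [-1/3 1/4 1; 0 1/2 6; 0 0 1]
M⁻¹ · (-51/2, -22)ᵀ = (4, -5)ᵀ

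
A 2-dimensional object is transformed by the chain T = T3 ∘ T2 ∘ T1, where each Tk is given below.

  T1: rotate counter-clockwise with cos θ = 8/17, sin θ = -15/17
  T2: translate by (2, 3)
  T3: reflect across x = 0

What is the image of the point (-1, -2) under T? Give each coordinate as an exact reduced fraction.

T1 rotate counter-clockwise with cos θ = 8/17, sin θ = -15/17: (-1, -2) → (-38/17, -1/17)
T2 translate by (2, 3): (-38/17, -1/17) → (-4/17, 50/17)
T3 reflect across x = 0: (-4/17, 50/17) → (4/17, 50/17)

T(p) = (4/17, 50/17)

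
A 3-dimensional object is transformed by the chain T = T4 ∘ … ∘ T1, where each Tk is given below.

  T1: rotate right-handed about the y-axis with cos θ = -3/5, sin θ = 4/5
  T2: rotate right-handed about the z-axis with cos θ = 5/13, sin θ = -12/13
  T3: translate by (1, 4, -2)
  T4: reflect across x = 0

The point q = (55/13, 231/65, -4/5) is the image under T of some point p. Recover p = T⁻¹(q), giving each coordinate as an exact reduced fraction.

T1 = [-3/5 0 4/5 0; 0 1 0 0; -4/5 0 -3/5 0; 0 0 0 1]
T2·T1 = [-3/13 12/13 4/13 0; 36/65 5/13 -48/65 0; -4/5 0 -3/5 0; 0 0 0 1]
T3·…·T1 = [-3/13 12/13 4/13 1; 36/65 5/13 -48/65 4; -4/5 0 -3/5 -2; 0 0 0 1]
T4·…·T1 = [3/13 -12/13 -4/13 -1; 36/65 5/13 -48/65 4; -4/5 0 -3/5 -2; 0 0 0 1]
det M = -1; M⁻¹ = [3/13 36/65 -4/5 -233/65; -12/13 5/13 0 -32/13; -4/13 -48/65 -3/5 94/65; 0 0 0 1]
M⁻¹ · (55/13, 231/65, -4/5)ᵀ = (0, -5, -2)ᵀ

p = (0, -5, -2)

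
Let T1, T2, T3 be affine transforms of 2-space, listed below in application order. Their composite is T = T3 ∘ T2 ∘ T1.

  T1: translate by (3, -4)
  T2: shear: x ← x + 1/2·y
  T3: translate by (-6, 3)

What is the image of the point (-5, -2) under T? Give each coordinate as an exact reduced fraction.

T(p) = (-11, -3)

T1 translate by (3, -4): (-5, -2) → (-2, -6)
T2 shear: x ← x + 1/2·y: (-2, -6) → (-5, -6)
T3 translate by (-6, 3): (-5, -6) → (-11, -3)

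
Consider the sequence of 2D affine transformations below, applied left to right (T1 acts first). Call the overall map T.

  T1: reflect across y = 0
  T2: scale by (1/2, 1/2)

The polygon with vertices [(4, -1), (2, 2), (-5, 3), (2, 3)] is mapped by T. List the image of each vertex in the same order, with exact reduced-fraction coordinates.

image vertices: (2, 1/2), (1, -1), (-5/2, -3/2), (1, -3/2)

T1 reflect across y = 0: (4, -1) → (4, 1); (2, 2) → (2, -2); (-5, 3) → (-5, -3); (2, 3) → (2, -3)
T2 scale by (1/2, 1/2): (4, 1) → (2, 1/2); (2, -2) → (1, -1); (-5, -3) → (-5/2, -3/2); (2, -3) → (1, -3/2)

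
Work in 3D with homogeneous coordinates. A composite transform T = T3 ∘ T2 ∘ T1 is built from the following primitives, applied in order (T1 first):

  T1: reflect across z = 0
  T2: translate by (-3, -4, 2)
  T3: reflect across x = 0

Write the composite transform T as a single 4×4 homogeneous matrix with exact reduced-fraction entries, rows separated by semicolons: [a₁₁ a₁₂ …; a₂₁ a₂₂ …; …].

T = [-1 0 0 3; 0 1 0 -4; 0 0 -1 2; 0 0 0 1]

T1 = [1 0 0 0; 0 1 0 0; 0 0 -1 0; 0 0 0 1]
T2·T1 = [1 0 0 -3; 0 1 0 -4; 0 0 -1 2; 0 0 0 1]
T3·…·T1 = [-1 0 0 3; 0 1 0 -4; 0 0 -1 2; 0 0 0 1]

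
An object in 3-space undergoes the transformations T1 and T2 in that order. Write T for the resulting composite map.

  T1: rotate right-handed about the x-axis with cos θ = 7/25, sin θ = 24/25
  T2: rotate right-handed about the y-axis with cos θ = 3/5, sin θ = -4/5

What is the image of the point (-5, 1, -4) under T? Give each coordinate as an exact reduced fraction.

T(p) = (-359/125, 103/25, -512/125)

T1 rotate right-handed about the x-axis with cos θ = 7/25, sin θ = 24/25: (-5, 1, -4) → (-5, 103/25, -4/25)
T2 rotate right-handed about the y-axis with cos θ = 3/5, sin θ = -4/5: (-5, 103/25, -4/25) → (-359/125, 103/25, -512/125)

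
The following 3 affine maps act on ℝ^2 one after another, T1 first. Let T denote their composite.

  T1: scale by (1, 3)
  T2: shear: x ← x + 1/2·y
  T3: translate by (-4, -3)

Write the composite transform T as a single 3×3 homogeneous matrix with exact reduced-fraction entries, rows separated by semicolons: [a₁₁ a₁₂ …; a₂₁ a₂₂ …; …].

T = [1 3/2 -4; 0 3 -3; 0 0 1]

T1 = [1 0 0; 0 3 0; 0 0 1]
T2·T1 = [1 3/2 0; 0 3 0; 0 0 1]
T3·…·T1 = [1 3/2 -4; 0 3 -3; 0 0 1]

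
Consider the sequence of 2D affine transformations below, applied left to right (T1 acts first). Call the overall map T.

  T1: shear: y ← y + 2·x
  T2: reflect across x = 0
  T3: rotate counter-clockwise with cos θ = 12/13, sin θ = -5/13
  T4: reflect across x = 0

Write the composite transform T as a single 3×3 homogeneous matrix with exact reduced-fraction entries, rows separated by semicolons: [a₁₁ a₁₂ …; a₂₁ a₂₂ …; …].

T = [2/13 -5/13 0; 29/13 12/13 0; 0 0 1]

T1 = [1 0 0; 2 1 0; 0 0 1]
T2·T1 = [-1 0 0; 2 1 0; 0 0 1]
T3·…·T1 = [-2/13 5/13 0; 29/13 12/13 0; 0 0 1]
T4·…·T1 = [2/13 -5/13 0; 29/13 12/13 0; 0 0 1]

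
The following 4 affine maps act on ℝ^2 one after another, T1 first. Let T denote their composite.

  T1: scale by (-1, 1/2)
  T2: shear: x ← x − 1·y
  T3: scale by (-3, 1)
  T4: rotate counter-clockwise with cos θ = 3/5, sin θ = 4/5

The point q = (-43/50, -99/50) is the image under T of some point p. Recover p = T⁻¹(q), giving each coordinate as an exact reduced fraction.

T1 = [-1 0 0; 0 1/2 0; 0 0 1]
T2·T1 = [-1 -1/2 0; 0 1/2 0; 0 0 1]
T3·…·T1 = [3 3/2 0; 0 1/2 0; 0 0 1]
T4·…·T1 = [9/5 1/2 0; 12/5 3/2 0; 0 0 1]
det M = 3/2; M⁻¹ = [1 -1/3 0; -8/5 6/5 0; 0 0 1]
M⁻¹ · (-43/50, -99/50)ᵀ = (-1/5, -1)ᵀ

p = (-1/5, -1)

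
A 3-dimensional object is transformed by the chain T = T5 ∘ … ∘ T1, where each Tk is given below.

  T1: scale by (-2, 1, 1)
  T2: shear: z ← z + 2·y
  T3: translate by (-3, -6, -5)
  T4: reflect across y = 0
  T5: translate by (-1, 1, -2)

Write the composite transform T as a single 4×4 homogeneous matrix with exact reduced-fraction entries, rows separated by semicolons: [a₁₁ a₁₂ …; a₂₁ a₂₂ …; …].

T1 = [-2 0 0 0; 0 1 0 0; 0 0 1 0; 0 0 0 1]
T2·T1 = [-2 0 0 0; 0 1 0 0; 0 2 1 0; 0 0 0 1]
T3·…·T1 = [-2 0 0 -3; 0 1 0 -6; 0 2 1 -5; 0 0 0 1]
T4·…·T1 = [-2 0 0 -3; 0 -1 0 6; 0 2 1 -5; 0 0 0 1]
T5·…·T1 = [-2 0 0 -4; 0 -1 0 7; 0 2 1 -7; 0 0 0 1]

T = [-2 0 0 -4; 0 -1 0 7; 0 2 1 -7; 0 0 0 1]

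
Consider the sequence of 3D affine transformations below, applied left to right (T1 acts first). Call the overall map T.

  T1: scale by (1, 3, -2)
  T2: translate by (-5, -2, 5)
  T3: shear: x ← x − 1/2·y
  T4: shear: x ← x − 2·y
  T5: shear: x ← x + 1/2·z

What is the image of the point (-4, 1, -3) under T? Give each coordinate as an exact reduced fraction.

T(p) = (-6, 1, 11)

T1 scale by (1, 3, -2): (-4, 1, -3) → (-4, 3, 6)
T2 translate by (-5, -2, 5): (-4, 3, 6) → (-9, 1, 11)
T3 shear: x ← x − 1/2·y: (-9, 1, 11) → (-19/2, 1, 11)
T4 shear: x ← x − 2·y: (-19/2, 1, 11) → (-23/2, 1, 11)
T5 shear: x ← x + 1/2·z: (-23/2, 1, 11) → (-6, 1, 11)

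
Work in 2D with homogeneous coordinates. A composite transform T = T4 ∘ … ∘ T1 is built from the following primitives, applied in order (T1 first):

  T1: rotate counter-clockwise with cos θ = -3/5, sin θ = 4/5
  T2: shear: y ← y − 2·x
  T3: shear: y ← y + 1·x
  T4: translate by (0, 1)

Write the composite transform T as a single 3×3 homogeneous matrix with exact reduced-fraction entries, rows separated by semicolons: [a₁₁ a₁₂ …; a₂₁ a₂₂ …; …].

T = [-3/5 -4/5 0; 7/5 1/5 1; 0 0 1]

T1 = [-3/5 -4/5 0; 4/5 -3/5 0; 0 0 1]
T2·T1 = [-3/5 -4/5 0; 2 1 0; 0 0 1]
T3·…·T1 = [-3/5 -4/5 0; 7/5 1/5 0; 0 0 1]
T4·…·T1 = [-3/5 -4/5 0; 7/5 1/5 1; 0 0 1]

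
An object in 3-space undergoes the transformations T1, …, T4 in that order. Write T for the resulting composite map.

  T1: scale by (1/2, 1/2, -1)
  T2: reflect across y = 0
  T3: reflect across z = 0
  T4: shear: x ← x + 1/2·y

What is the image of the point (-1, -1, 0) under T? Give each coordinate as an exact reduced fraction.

T(p) = (-1/4, 1/2, 0)

T1 scale by (1/2, 1/2, -1): (-1, -1, 0) → (-1/2, -1/2, 0)
T2 reflect across y = 0: (-1/2, -1/2, 0) → (-1/2, 1/2, 0)
T3 reflect across z = 0: (-1/2, 1/2, 0) → (-1/2, 1/2, 0)
T4 shear: x ← x + 1/2·y: (-1/2, 1/2, 0) → (-1/4, 1/2, 0)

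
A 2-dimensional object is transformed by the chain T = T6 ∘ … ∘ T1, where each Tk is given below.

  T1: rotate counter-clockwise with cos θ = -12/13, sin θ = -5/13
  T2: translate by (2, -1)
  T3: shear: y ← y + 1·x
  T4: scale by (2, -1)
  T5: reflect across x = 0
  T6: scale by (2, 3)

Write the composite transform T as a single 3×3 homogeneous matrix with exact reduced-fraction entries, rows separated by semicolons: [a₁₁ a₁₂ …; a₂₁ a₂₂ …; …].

T = [48/13 -20/13 -8; 51/13 21/13 -3; 0 0 1]

T1 = [-12/13 5/13 0; -5/13 -12/13 0; 0 0 1]
T2·T1 = [-12/13 5/13 2; -5/13 -12/13 -1; 0 0 1]
T3·…·T1 = [-12/13 5/13 2; -17/13 -7/13 1; 0 0 1]
T4·…·T1 = [-24/13 10/13 4; 17/13 7/13 -1; 0 0 1]
T5·…·T1 = [24/13 -10/13 -4; 17/13 7/13 -1; 0 0 1]
T6·…·T1 = [48/13 -20/13 -8; 51/13 21/13 -3; 0 0 1]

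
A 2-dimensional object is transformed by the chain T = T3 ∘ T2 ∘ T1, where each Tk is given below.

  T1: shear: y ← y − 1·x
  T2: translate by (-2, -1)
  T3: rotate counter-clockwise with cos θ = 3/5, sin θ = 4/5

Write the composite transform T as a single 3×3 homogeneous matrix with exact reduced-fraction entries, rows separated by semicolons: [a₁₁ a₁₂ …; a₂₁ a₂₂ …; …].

T = [7/5 -4/5 -2/5; 1/5 3/5 -11/5; 0 0 1]

T1 = [1 0 0; -1 1 0; 0 0 1]
T2·T1 = [1 0 -2; -1 1 -1; 0 0 1]
T3·…·T1 = [7/5 -4/5 -2/5; 1/5 3/5 -11/5; 0 0 1]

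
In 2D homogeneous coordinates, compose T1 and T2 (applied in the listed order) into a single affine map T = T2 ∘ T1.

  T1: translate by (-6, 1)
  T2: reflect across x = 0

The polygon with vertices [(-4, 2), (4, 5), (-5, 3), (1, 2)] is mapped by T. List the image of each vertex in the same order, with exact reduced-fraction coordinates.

image vertices: (10, 3), (2, 6), (11, 4), (5, 3)

T1 translate by (-6, 1): (-4, 2) → (-10, 3); (4, 5) → (-2, 6); (-5, 3) → (-11, 4); (1, 2) → (-5, 3)
T2 reflect across x = 0: (-10, 3) → (10, 3); (-2, 6) → (2, 6); (-11, 4) → (11, 4); (-5, 3) → (5, 3)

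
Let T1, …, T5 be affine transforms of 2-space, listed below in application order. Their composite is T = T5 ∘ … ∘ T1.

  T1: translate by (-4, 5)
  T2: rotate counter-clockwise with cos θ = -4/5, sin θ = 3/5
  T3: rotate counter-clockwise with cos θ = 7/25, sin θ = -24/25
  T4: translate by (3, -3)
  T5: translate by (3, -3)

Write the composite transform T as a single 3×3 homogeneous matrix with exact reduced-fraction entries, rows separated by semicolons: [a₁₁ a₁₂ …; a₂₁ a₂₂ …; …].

T = [44/125 -117/125 -11/125; 117/125 44/125 -998/125; 0 0 1]

T1 = [1 0 -4; 0 1 5; 0 0 1]
T2·T1 = [-4/5 -3/5 1/5; 3/5 -4/5 -32/5; 0 0 1]
T3·…·T1 = [44/125 -117/125 -761/125; 117/125 44/125 -248/125; 0 0 1]
T4·…·T1 = [44/125 -117/125 -386/125; 117/125 44/125 -623/125; 0 0 1]
T5·…·T1 = [44/125 -117/125 -11/125; 117/125 44/125 -998/125; 0 0 1]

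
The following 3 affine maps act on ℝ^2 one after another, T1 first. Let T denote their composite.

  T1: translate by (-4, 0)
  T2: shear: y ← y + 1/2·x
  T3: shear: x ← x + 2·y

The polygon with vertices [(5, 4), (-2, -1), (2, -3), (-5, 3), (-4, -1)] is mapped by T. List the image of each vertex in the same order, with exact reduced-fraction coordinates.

image vertices: (10, 9/2), (-14, -4), (-10, -4), (-12, -3/2), (-18, -5)

T1 translate by (-4, 0): (5, 4) → (1, 4); (-2, -1) → (-6, -1); (2, -3) → (-2, -3); (-5, 3) → (-9, 3); (-4, -1) → (-8, -1)
T2 shear: y ← y + 1/2·x: (1, 4) → (1, 9/2); (-6, -1) → (-6, -4); (-2, -3) → (-2, -4); (-9, 3) → (-9, -3/2); (-8, -1) → (-8, -5)
T3 shear: x ← x + 2·y: (1, 9/2) → (10, 9/2); (-6, -4) → (-14, -4); (-2, -4) → (-10, -4); (-9, -3/2) → (-12, -3/2); (-8, -5) → (-18, -5)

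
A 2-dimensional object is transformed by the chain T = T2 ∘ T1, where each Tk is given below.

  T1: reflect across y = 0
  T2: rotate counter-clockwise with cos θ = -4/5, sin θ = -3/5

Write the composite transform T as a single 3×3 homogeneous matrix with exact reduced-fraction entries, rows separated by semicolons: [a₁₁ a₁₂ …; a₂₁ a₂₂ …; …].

T1 = [1 0 0; 0 -1 0; 0 0 1]
T2·T1 = [-4/5 -3/5 0; -3/5 4/5 0; 0 0 1]

T = [-4/5 -3/5 0; -3/5 4/5 0; 0 0 1]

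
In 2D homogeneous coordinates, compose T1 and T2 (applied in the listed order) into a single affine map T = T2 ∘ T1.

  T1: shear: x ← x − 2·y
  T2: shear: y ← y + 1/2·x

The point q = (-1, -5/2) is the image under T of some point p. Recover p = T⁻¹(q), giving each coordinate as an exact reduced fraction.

T1 = [1 -2 0; 0 1 0; 0 0 1]
T2·T1 = [1 -2 0; 1/2 0 0; 0 0 1]
det M = 1; M⁻¹ = [0 2 0; -1/2 1 0; 0 0 1]
M⁻¹ · (-1, -5/2)ᵀ = (-5, -2)ᵀ

p = (-5, -2)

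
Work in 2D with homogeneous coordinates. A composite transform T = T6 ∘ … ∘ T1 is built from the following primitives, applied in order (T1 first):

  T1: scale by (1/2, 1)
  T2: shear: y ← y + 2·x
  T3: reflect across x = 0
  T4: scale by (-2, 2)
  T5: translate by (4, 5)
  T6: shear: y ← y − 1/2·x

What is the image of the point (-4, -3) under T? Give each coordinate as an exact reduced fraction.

T1 scale by (1/2, 1): (-4, -3) → (-2, -3)
T2 shear: y ← y + 2·x: (-2, -3) → (-2, -7)
T3 reflect across x = 0: (-2, -7) → (2, -7)
T4 scale by (-2, 2): (2, -7) → (-4, -14)
T5 translate by (4, 5): (-4, -14) → (0, -9)
T6 shear: y ← y − 1/2·x: (0, -9) → (0, -9)

T(p) = (0, -9)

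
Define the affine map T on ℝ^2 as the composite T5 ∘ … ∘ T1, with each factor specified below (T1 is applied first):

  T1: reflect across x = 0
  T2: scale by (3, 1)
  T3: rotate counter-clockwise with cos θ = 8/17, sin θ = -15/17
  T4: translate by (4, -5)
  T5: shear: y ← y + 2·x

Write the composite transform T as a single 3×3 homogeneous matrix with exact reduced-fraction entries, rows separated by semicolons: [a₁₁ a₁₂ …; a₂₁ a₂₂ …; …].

T1 = [-1 0 0; 0 1 0; 0 0 1]
T2·T1 = [-3 0 0; 0 1 0; 0 0 1]
T3·…·T1 = [-24/17 15/17 0; 45/17 8/17 0; 0 0 1]
T4·…·T1 = [-24/17 15/17 4; 45/17 8/17 -5; 0 0 1]
T5·…·T1 = [-24/17 15/17 4; -3/17 38/17 3; 0 0 1]

T = [-24/17 15/17 4; -3/17 38/17 3; 0 0 1]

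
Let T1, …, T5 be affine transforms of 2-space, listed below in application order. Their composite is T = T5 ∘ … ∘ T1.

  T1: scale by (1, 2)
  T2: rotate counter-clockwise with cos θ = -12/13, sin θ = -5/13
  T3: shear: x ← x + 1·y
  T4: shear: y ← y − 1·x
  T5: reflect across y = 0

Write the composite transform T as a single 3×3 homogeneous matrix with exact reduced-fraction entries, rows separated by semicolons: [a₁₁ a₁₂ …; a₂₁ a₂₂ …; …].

T = [-17/13 -14/13 0; -12/13 10/13 0; 0 0 1]

T1 = [1 0 0; 0 2 0; 0 0 1]
T2·T1 = [-12/13 10/13 0; -5/13 -24/13 0; 0 0 1]
T3·…·T1 = [-17/13 -14/13 0; -5/13 -24/13 0; 0 0 1]
T4·…·T1 = [-17/13 -14/13 0; 12/13 -10/13 0; 0 0 1]
T5·…·T1 = [-17/13 -14/13 0; -12/13 10/13 0; 0 0 1]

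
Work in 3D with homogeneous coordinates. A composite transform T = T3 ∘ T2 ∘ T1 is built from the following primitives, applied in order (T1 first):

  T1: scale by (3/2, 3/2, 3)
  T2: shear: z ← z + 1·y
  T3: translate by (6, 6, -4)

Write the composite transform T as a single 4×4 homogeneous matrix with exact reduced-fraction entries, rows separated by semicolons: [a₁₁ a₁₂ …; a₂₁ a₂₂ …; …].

T = [3/2 0 0 6; 0 3/2 0 6; 0 3/2 3 -4; 0 0 0 1]

T1 = [3/2 0 0 0; 0 3/2 0 0; 0 0 3 0; 0 0 0 1]
T2·T1 = [3/2 0 0 0; 0 3/2 0 0; 0 3/2 3 0; 0 0 0 1]
T3·…·T1 = [3/2 0 0 6; 0 3/2 0 6; 0 3/2 3 -4; 0 0 0 1]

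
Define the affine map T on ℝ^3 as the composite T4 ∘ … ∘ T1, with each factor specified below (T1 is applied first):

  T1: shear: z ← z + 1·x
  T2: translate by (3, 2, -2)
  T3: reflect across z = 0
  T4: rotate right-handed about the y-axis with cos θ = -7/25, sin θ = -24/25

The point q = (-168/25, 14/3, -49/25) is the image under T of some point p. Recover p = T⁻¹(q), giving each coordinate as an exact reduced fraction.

p = (-3, 8/3, -2)

T1 = [1 0 0 0; 0 1 0 0; 1 0 1 0; 0 0 0 1]
T2·T1 = [1 0 0 3; 0 1 0 2; 1 0 1 -2; 0 0 0 1]
T3·…·T1 = [1 0 0 3; 0 1 0 2; -1 0 -1 2; 0 0 0 1]
T4·…·T1 = [17/25 0 24/25 -69/25; 0 1 0 2; 31/25 0 7/25 58/25; 0 0 0 1]
det M = -1; M⁻¹ = [-7/25 0 24/25 -3; 0 1 0 -2; 31/25 0 -17/25 5; 0 0 0 1]
M⁻¹ · (-168/25, 14/3, -49/25)ᵀ = (-3, 8/3, -2)ᵀ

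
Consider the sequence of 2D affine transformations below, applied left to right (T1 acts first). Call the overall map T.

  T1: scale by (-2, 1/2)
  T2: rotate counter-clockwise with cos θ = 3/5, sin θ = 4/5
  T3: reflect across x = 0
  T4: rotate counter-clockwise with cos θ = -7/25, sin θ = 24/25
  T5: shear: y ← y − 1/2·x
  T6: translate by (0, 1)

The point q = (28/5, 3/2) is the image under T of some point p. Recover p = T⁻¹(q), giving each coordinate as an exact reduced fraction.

p = (3, -5)

T1 = [-2 0 0; 0 1/2 0; 0 0 1]
T2·T1 = [-6/5 -2/5 0; -8/5 3/10 0; 0 0 1]
T3·…·T1 = [6/5 2/5 0; -8/5 3/10 0; 0 0 1]
T4·…·T1 = [6/5 -2/5 0; 8/5 3/10 0; 0 0 1]
T5·…·T1 = [6/5 -2/5 0; 1 1/2 0; 0 0 1]
T6·…·T1 = [6/5 -2/5 0; 1 1/2 1; 0 0 1]
det M = 1; M⁻¹ = [1/2 2/5 -2/5; -1 6/5 -6/5; 0 0 1]
M⁻¹ · (28/5, 3/2)ᵀ = (3, -5)ᵀ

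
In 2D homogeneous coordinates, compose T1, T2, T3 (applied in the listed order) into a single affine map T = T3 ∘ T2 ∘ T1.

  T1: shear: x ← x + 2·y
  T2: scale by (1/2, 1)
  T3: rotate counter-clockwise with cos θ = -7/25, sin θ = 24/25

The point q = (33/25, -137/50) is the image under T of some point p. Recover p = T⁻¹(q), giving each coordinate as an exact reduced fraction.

p = (-5, -1/2)

T1 = [1 2 0; 0 1 0; 0 0 1]
T2·T1 = [1/2 1 0; 0 1 0; 0 0 1]
T3·…·T1 = [-7/50 -31/25 0; 12/25 17/25 0; 0 0 1]
det M = 1/2; M⁻¹ = [34/25 62/25 0; -24/25 -7/25 0; 0 0 1]
M⁻¹ · (33/25, -137/50)ᵀ = (-5, -1/2)ᵀ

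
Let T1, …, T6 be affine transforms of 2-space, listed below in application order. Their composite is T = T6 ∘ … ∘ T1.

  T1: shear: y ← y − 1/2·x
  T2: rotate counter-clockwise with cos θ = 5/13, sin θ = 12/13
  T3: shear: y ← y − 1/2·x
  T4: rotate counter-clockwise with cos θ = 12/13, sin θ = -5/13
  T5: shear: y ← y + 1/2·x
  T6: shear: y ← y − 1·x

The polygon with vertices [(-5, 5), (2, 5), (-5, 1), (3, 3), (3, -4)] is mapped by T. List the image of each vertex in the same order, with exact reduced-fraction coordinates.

T1 shear: y ← y − 1/2·x: (-5, 5) → (-5, 15/2); (2, 5) → (2, 4); (-5, 1) → (-5, 7/2); (3, 3) → (3, 3/2); (3, -4) → (3, -11/2)
T2 rotate counter-clockwise with cos θ = 5/13, sin θ = 12/13: (-5, 15/2) → (-115/13, -45/26); (2, 4) → (-38/13, 44/13); (-5, 7/2) → (-67/13, -85/26); (3, 3/2) → (-3/13, 87/26); (3, -11/2) → (81/13, 17/26)
T3 shear: y ← y − 1/2·x: (-115/13, -45/26) → (-115/13, 35/13); (-38/13, 44/13) → (-38/13, 63/13); (-67/13, -85/26) → (-67/13, -9/13); (-3/13, 87/26) → (-3/13, 45/13); (81/13, 17/26) → (81/13, -32/13)
T4 rotate counter-clockwise with cos θ = 12/13, sin θ = -5/13: (-115/13, 35/13) → (-1205/169, 995/169); (-38/13, 63/13) → (-141/169, 946/169); (-67/13, -9/13) → (-849/169, 227/169); (-3/13, 45/13) → (189/169, 555/169); (81/13, -32/13) → (812/169, -789/169)
T5 shear: y ← y + 1/2·x: (-1205/169, 995/169) → (-1205/169, 785/338); (-141/169, 946/169) → (-141/169, 1751/338); (-849/169, 227/169) → (-849/169, -395/338); (189/169, 555/169) → (189/169, 1299/338); (812/169, -789/169) → (812/169, -383/169)
T6 shear: y ← y − 1·x: (-1205/169, 785/338) → (-1205/169, 3195/338); (-141/169, 1751/338) → (-141/169, 2033/338); (-849/169, -395/338) → (-849/169, 1303/338); (189/169, 1299/338) → (189/169, 921/338); (812/169, -383/169) → (812/169, -1195/169)

image vertices: (-1205/169, 3195/338), (-141/169, 2033/338), (-849/169, 1303/338), (189/169, 921/338), (812/169, -1195/169)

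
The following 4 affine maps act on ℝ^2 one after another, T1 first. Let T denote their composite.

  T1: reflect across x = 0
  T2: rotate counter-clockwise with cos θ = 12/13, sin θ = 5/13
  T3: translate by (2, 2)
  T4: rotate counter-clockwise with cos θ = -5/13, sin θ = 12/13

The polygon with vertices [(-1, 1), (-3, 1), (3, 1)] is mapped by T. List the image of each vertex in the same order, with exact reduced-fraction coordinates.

T1 reflect across x = 0: (-1, 1) → (1, 1); (-3, 1) → (3, 1); (3, 1) → (-3, 1)
T2 rotate counter-clockwise with cos θ = 12/13, sin θ = 5/13: (1, 1) → (7/13, 17/13); (3, 1) → (31/13, 27/13); (-3, 1) → (-41/13, -3/13)
T3 translate by (2, 2): (7/13, 17/13) → (33/13, 43/13); (31/13, 27/13) → (57/13, 53/13); (-41/13, -3/13) → (-15/13, 23/13)
T4 rotate counter-clockwise with cos θ = -5/13, sin θ = 12/13: (33/13, 43/13) → (-681/169, 181/169); (57/13, 53/13) → (-921/169, 419/169); (-15/13, 23/13) → (-201/169, -295/169)

image vertices: (-681/169, 181/169), (-921/169, 419/169), (-201/169, -295/169)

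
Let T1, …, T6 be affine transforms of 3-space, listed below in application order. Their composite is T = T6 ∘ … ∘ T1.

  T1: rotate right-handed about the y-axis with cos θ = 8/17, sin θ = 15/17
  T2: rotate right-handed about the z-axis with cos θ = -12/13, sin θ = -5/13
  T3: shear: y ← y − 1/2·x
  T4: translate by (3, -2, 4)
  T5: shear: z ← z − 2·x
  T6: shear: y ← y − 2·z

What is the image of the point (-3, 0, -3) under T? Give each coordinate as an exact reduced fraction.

T(p) = (1491/221, 3139/221, -1825/221)

T1 rotate right-handed about the y-axis with cos θ = 8/17, sin θ = 15/17: (-3, 0, -3) → (-69/17, 0, 21/17)
T2 rotate right-handed about the z-axis with cos θ = -12/13, sin θ = -5/13: (-69/17, 0, 21/17) → (828/221, 345/221, 21/17)
T3 shear: y ← y − 1/2·x: (828/221, 345/221, 21/17) → (828/221, -69/221, 21/17)
T4 translate by (3, -2, 4): (828/221, -69/221, 21/17) → (1491/221, -511/221, 89/17)
T5 shear: z ← z − 2·x: (1491/221, -511/221, 89/17) → (1491/221, -511/221, -1825/221)
T6 shear: y ← y − 2·z: (1491/221, -511/221, -1825/221) → (1491/221, 3139/221, -1825/221)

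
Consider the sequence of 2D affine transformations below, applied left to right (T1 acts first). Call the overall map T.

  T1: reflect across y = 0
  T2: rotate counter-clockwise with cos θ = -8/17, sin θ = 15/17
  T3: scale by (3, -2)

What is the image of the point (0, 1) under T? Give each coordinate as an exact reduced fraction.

T1 reflect across y = 0: (0, 1) → (0, -1)
T2 rotate counter-clockwise with cos θ = -8/17, sin θ = 15/17: (0, -1) → (15/17, 8/17)
T3 scale by (3, -2): (15/17, 8/17) → (45/17, -16/17)

T(p) = (45/17, -16/17)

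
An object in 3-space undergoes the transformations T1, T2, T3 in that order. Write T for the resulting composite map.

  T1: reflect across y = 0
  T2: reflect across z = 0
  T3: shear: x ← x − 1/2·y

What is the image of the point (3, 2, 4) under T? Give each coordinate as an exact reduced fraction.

T(p) = (4, -2, -4)

T1 reflect across y = 0: (3, 2, 4) → (3, -2, 4)
T2 reflect across z = 0: (3, -2, 4) → (3, -2, -4)
T3 shear: x ← x − 1/2·y: (3, -2, -4) → (4, -2, -4)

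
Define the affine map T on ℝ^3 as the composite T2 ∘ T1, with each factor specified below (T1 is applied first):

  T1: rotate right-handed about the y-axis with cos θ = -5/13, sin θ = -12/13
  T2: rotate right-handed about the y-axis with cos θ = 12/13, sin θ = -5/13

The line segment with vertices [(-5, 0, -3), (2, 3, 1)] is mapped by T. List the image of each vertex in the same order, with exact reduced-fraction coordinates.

image vertices: (957/169, 0, -235/169), (-359/169, 3, 118/169)

T1 rotate right-handed about the y-axis with cos θ = -5/13, sin θ = -12/13: (-5, 0, -3) → (61/13, 0, -45/13); (2, 3, 1) → (-22/13, 3, 19/13)
T2 rotate right-handed about the y-axis with cos θ = 12/13, sin θ = -5/13: (61/13, 0, -45/13) → (957/169, 0, -235/169); (-22/13, 3, 19/13) → (-359/169, 3, 118/169)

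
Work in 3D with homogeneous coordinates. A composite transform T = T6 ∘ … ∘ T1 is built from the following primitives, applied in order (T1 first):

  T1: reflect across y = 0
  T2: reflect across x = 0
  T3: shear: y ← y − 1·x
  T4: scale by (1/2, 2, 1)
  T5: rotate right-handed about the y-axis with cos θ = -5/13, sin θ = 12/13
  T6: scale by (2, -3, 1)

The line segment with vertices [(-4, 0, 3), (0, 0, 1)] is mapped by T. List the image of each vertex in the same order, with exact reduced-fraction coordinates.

T1 reflect across y = 0: (-4, 0, 3) → (-4, 0, 3); (0, 0, 1) → (0, 0, 1)
T2 reflect across x = 0: (-4, 0, 3) → (4, 0, 3); (0, 0, 1) → (0, 0, 1)
T3 shear: y ← y − 1·x: (4, 0, 3) → (4, -4, 3); (0, 0, 1) → (0, 0, 1)
T4 scale by (1/2, 2, 1): (4, -4, 3) → (2, -8, 3); (0, 0, 1) → (0, 0, 1)
T5 rotate right-handed about the y-axis with cos θ = -5/13, sin θ = 12/13: (2, -8, 3) → (2, -8, -3); (0, 0, 1) → (12/13, 0, -5/13)
T6 scale by (2, -3, 1): (2, -8, -3) → (4, 24, -3); (12/13, 0, -5/13) → (24/13, 0, -5/13)

image vertices: (4, 24, -3), (24/13, 0, -5/13)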